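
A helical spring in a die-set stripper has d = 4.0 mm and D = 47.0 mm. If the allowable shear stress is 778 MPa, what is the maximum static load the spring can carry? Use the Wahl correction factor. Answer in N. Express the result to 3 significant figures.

371 N

C = D/d = 47.0/4.0 = 11.7500
K_W = (4C−1)/(4C−4) + 0.615/C = 46.000/43.000 + 0.0523 = 1.1221
τ_max = K·8FD/(πd³) → F_max = τ_allow·πd³/(8DK)
F_max = 778·π·4.0³/(8·47.0·1.1221) = 1.5643e+05/421.91 = 370.75 N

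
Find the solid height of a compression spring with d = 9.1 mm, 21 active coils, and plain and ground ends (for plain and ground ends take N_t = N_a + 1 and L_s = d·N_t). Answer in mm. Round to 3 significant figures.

200 mm

plain and ground ends: N_t = N_a + 1 = 21 + 1 = 22
L_s = d·N_t = 9.1 × 22 = 200.2 mm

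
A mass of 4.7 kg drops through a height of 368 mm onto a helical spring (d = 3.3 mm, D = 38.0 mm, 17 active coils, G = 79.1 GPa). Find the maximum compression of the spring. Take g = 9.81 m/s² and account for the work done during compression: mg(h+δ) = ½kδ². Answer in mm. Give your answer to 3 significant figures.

205 mm

k = Gd⁴/(8D³N_a) = (79.1×10³)(3.3⁴)/(8·38.0³·17) = 1.257 N/mm
W = mg = 4.7 × 9.81 = 46.107 N
½kδ² − Wδ − Wh = 0 → δ = (W + √(W² + 2kWh))/k
δ = (46.107 + √(2125.9 + 42656.7))/1.257 = (46.107 + 211.62)/1.257 = 205.03 mm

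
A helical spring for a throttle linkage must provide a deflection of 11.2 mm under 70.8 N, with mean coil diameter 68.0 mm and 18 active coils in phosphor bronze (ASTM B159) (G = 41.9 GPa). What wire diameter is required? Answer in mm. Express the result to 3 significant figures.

Required rate k = F/δ = 70.8/11.2 = 6.3214 N/mm
d = (8D³N_a·k / G)^(1/4) = (8·68.0³·18·6.3214 / (41.9×10³))^0.25
  = (6831.1)^0.25 = 9.0912 mm

9.09 mm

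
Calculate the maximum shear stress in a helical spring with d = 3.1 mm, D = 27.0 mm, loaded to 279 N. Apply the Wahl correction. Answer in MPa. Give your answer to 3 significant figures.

752 MPa

Spring index C = D/d = 27.0/3.1 = 8.7097
K_W = (4C−1)/(4C−4) + 0.615/C = 33.839/30.839 + 0.0706 = 1.1679
τ₀ = 8FD/(πd³) = 8·279·27.0/(π·3.1³) = 60264/93.591 = 643.91 MPa
τ_max = K·τ₀ = 1.1679 × 643.91 = 752.01 MPa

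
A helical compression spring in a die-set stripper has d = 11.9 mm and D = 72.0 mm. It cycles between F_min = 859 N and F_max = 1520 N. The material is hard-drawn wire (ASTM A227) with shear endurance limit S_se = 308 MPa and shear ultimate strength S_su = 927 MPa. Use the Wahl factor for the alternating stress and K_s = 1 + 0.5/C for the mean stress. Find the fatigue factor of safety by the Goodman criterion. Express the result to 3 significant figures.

C = D/d = 72.0/11.9 = 6.0504; K_W = (4C−1)/(4C−4)+0.615/C = 1.2501; K_s = 1+0.5/C = 1.0826
F_a = (F_max−F_min)/2 = 330.5 N; F_m = (F_max+F_min)/2 = 1189.5 N
τ_a = K_W·8F_aD/(πd³) = 1.2501 × 35.959 = 44.954 MPa
τ_m = K_s·8F_mD/(πd³) = 1.0826 × 129.42 = 140.11 MPa
Goodman: 1/n_f = τ_a/S_se + τ_m/S_su = 44.954/308 + 140.11/927 = 0.14595 + 0.15115 = 0.2971
n_f = 1/0.2971 = 3.366

3.37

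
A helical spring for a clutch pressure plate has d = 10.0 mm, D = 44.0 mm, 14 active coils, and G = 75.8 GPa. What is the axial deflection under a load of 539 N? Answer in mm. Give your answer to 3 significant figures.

6.78 mm

k = Gd⁴/(8D³N_a) = (75.8×10³)(10.0⁴)/(8·44.0³·14) = 79.45 N/mm
δ = F/k = 539 / 79.45 = 6.7842 mm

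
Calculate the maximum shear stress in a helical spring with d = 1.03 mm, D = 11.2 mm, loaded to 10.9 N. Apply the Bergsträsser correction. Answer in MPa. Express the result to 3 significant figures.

Spring index C = D/d = 11.2/1.03 = 10.8738
K_B = (4C+2)/(4C−3) = 45.495/40.495 = 1.1235
τ₀ = 8FD/(πd³) = 8·10.9·11.2/(π·1.03³) = 976.64/3.4329 = 284.49 MPa
τ_max = K·τ₀ = 1.1235 × 284.49 = 319.62 MPa

320 MPa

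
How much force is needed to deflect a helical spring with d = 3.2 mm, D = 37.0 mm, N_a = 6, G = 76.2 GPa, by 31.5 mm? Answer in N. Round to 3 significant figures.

k = Gd⁴/(8D³N_a) = (76.2×10³)(3.2⁴)/(8·37.0³·6) = 3.2863 N/mm
F = k·δ = 3.2863 × 31.5 = 103.52 N

104 N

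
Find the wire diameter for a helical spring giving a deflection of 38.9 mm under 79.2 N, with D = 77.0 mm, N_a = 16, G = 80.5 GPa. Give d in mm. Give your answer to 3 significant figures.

6.20 mm

Required rate k = F/δ = 79.2/38.9 = 2.036 N/mm
d = (8D³N_a·k / G)^(1/4) = (8·77.0³·16·2.036 / (80.5×10³))^0.25
  = (1478)^0.25 = 6.2003 mm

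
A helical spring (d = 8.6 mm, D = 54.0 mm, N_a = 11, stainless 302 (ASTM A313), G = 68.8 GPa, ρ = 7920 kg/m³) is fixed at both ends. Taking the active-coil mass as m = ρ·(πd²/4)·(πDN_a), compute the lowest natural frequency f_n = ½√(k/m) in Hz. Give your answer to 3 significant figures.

88.9 Hz

k = Gd⁴/(8D³N_a) = (68.8×10³)(8.6⁴)/(8·54.0³·11) = 27.159 N/mm = 27159 N/m
Wire length L = πDN_a = π·54.0·11 = 1866.1 mm
m = ρ·(πd²/4)·L = 7920 × 58.088×10⁻⁶ m² × 1.8661 m = 0.85852 kg
f_n = ½√(k/m) = 0.5·√(27159/0.85852) = 0.5·√(31635) = 88.931 Hz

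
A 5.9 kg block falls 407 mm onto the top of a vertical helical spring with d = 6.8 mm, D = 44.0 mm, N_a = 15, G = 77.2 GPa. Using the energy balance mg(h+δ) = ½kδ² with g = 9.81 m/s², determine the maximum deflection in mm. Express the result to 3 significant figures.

k = Gd⁴/(8D³N_a) = (77.2×10³)(6.8⁴)/(8·44.0³·15) = 16.148 N/mm
W = mg = 5.9 × 9.81 = 57.879 N
½kδ² − Wδ − Wh = 0 → δ = (W + √(W² + 2kWh))/k
δ = (57.879 + √(3350 + 760780))/16.148 = (57.879 + 874.15)/16.148 = 57.718 mm

57.7 mm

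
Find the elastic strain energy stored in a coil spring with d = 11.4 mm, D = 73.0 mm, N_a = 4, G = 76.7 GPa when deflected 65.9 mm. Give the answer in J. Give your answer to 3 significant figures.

226 J

k = Gd⁴/(8D³N_a) = (76.7×10³)(11.4⁴)/(8·73.0³·4) = 104.06 N/mm
U = ½kδ² = 0.5 × 104.06 × 65.9² = 2.2596e+05 N·mm = 225.96 J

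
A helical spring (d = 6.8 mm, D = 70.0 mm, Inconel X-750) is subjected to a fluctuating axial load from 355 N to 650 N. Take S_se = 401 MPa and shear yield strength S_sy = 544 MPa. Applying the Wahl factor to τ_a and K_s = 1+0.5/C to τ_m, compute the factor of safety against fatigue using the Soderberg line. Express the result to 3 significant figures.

C = D/d = 70.0/6.8 = 10.2941; K_W = (4C−1)/(4C−4)+0.615/C = 1.1404; K_s = 1+0.5/C = 1.0486
F_a = (F_max−F_min)/2 = 147.5 N; F_m = (F_max+F_min)/2 = 502.5 N
τ_a = K_W·8F_aD/(πd³) = 1.1404 × 83.619 = 95.362 MPa
τ_m = K_s·8F_mD/(πd³) = 1.0486 × 284.87 = 298.71 MPa
Soderberg: 1/n_f = τ_a/S_se + τ_m/S_sy = 95.362/401 + 298.71/544 = 0.23781 + 0.54909 = 0.7869
n_f = 1/0.7869 = 1.271

1.27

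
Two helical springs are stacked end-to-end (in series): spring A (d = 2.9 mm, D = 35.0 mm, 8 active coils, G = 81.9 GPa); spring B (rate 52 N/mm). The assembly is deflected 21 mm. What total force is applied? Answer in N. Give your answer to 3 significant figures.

k_A = Gd⁴/(8D³N_a) = (81.9×10³)(2.9⁴)/(8·35.0³·8) = 2.111 N/mm
Series: 1/k_eq = 1/2.111 + 1/52 = 0.49294; k_eq = 2.0287 N/mm
F = k_eq·δ = 2.0287·21 = 42.602 N

42.6 N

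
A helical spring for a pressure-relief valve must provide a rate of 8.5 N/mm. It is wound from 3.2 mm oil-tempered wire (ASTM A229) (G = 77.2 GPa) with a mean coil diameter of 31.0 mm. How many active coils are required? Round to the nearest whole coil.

N_a = Gd⁴/(8D³k) = (77.2×10³ × 3.2⁴)/(8 × 31.0³ × 8.5)
    = 8.09501e+06 / 2.02579e+06 = 3.996 → 4 coils

4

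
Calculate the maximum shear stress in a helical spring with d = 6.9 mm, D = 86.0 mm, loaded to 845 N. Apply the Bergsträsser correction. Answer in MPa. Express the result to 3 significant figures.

Spring index C = D/d = 86.0/6.9 = 12.4638
K_B = (4C+2)/(4C−3) = 51.855/46.855 = 1.1067
τ₀ = 8FD/(πd³) = 8·845·86.0/(π·6.9³) = 581360/1032 = 563.31 MPa
τ_max = K·τ₀ = 1.1067 × 563.31 = 623.42 MPa

623 MPa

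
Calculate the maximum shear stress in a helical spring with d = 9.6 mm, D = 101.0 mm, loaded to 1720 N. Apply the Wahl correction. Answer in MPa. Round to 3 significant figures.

Spring index C = D/d = 101.0/9.6 = 10.5208
K_W = (4C−1)/(4C−4) + 0.615/C = 41.083/38.083 + 0.0585 = 1.1372
τ₀ = 8FD/(πd³) = 8·1720·101.0/(π·9.6³) = 1.38976e+06/2779.5 = 500.01 MPa
τ_max = K·τ₀ = 1.1372 × 500.01 = 568.62 MPa

569 MPa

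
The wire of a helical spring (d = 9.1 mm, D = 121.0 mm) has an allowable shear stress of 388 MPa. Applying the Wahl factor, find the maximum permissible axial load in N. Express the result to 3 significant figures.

C = D/d = 121.0/9.1 = 13.2967
K_W = (4C−1)/(4C−4) + 0.615/C = 52.187/49.187 + 0.0463 = 1.1072
τ_max = K·8FD/(πd³) → F_max = τ_allow·πd³/(8DK)
F_max = 388·π·9.1³/(8·121.0·1.1072) = 9.1856e+05/1071.8 = 857.01 N

857 N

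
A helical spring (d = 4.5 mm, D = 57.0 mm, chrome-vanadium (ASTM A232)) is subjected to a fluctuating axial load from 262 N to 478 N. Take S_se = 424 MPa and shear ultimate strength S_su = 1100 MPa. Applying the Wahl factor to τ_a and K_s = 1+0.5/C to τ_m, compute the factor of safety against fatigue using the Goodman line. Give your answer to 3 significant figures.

C = D/d = 57.0/4.5 = 12.6667; K_W = (4C−1)/(4C−4)+0.615/C = 1.1128; K_s = 1+0.5/C = 1.0395
F_a = (F_max−F_min)/2 = 108 N; F_m = (F_max+F_min)/2 = 370 N
τ_a = K_W·8F_aD/(πd³) = 1.1128 × 172.03 = 191.44 MPa
τ_m = K_s·8F_mD/(πd³) = 1.0395 × 589.36 = 612.62 MPa
Goodman: 1/n_f = τ_a/S_se + τ_m/S_su = 191.44/424 + 612.62/1100 = 0.45151 + 0.55693 = 1.0084
n_f = 1/1.0084 = 0.9916

0.992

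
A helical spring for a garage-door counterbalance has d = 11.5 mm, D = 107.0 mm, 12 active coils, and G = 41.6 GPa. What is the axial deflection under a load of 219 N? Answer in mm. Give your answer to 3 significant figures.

k = Gd⁴/(8D³N_a) = (41.6×10³)(11.5⁴)/(8·107.0³·12) = 6.1867 N/mm
δ = F/k = 219 / 6.1867 = 35.398 mm

35.4 mm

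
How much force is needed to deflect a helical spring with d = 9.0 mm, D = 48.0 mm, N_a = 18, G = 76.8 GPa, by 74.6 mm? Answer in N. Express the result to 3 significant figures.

2360 N

k = Gd⁴/(8D³N_a) = (76.8×10³)(9.0⁴)/(8·48.0³·18) = 31.641 N/mm
F = k·δ = 31.641 × 74.6 = 2360.4 N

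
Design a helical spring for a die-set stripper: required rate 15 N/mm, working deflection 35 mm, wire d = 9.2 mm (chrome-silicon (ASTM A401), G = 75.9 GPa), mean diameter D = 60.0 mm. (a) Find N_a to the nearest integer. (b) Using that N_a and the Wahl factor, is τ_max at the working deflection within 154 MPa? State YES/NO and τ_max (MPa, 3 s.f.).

(a) 21 coils; (b) YES, τ_max = 127 MPa

N_a = Gd⁴/(8D³k) = (75.9×10³)(9.2⁴)/(8·60.0³·15) = 20.98 → N_a = 21
Actual rate k = Gd⁴/(8D³·21) = 14.984 N/mm
Working load F = kδ = 14.984·35 = 524.44 N
C = 60.0/9.2 = 6.5217; K_W = (4C−1)/(4C−4)+0.615/C = 1.2301
τ_max = K_W·8FD/(πd³) = 1.2301·102.9 = 126.58 MPa
τ_max ≤ 154 MPa → acceptable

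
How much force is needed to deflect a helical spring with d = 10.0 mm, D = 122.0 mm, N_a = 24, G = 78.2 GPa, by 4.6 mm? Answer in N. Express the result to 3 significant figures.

k = Gd⁴/(8D³N_a) = (78.2×10³)(10.0⁴)/(8·122.0³·24) = 2.243 N/mm
F = k·δ = 2.243 × 4.6 = 10.318 N

10.3 N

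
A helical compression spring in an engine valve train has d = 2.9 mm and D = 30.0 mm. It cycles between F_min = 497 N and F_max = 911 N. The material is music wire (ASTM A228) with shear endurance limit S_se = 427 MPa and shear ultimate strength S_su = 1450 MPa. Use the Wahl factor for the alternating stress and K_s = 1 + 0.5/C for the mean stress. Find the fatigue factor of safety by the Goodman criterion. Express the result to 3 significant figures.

0.301

C = D/d = 30.0/2.9 = 10.3448; K_W = (4C−1)/(4C−4)+0.615/C = 1.1397; K_s = 1+0.5/C = 1.0483
F_a = (F_max−F_min)/2 = 207 N; F_m = (F_max+F_min)/2 = 704 N
τ_a = K_W·8F_aD/(πd³) = 1.1397 × 648.39 = 738.98 MPa
τ_m = K_s·8F_mD/(πd³) = 1.0483 × 2205.2 = 2311.7 MPa
Goodman: 1/n_f = τ_a/S_se + τ_m/S_su = 738.98/427 + 2311.7/1450 = 1.73063 + 1.59431 = 3.3249
n_f = 1/3.3249 = 0.3008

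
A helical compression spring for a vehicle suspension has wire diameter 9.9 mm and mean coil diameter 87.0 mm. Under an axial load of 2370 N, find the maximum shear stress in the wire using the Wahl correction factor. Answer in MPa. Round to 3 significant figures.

Spring index C = D/d = 87.0/9.9 = 8.7879
K_W = (4C−1)/(4C−4) + 0.615/C = 34.152/31.152 + 0.0700 = 1.1663
τ₀ = 8FD/(πd³) = 8·2370·87.0/(π·9.9³) = 1.64952e+06/3048.3 = 541.13 MPa
τ_max = K·τ₀ = 1.1663 × 541.13 = 631.11 MPa

631 MPa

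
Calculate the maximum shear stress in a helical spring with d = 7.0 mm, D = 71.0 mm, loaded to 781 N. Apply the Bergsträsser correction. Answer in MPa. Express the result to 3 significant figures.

Spring index C = D/d = 71.0/7.0 = 10.1429
K_B = (4C+2)/(4C−3) = 42.571/37.571 = 1.1331
τ₀ = 8FD/(πd³) = 8·781·71.0/(π·7.0³) = 443608/1077.6 = 411.68 MPa
τ_max = K·τ₀ = 1.1331 × 411.68 = 466.46 MPa

466 MPa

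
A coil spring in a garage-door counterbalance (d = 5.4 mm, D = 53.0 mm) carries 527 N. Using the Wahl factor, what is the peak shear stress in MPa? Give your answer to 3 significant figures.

Spring index C = D/d = 53.0/5.4 = 9.8148
K_W = (4C−1)/(4C−4) + 0.615/C = 38.259/35.259 + 0.0627 = 1.1477
τ₀ = 8FD/(πd³) = 8·527·53.0/(π·5.4³) = 223448/494.69 = 451.7 MPa
τ_max = K·τ₀ = 1.1477 × 451.7 = 518.43 MPa

518 MPa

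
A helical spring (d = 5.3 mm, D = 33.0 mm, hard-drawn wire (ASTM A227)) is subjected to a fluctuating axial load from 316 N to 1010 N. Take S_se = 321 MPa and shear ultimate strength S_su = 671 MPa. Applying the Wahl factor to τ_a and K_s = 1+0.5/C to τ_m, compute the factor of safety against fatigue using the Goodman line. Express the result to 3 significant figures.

C = D/d = 33.0/5.3 = 6.2264; K_W = (4C−1)/(4C−4)+0.615/C = 1.2423; K_s = 1+0.5/C = 1.0803
F_a = (F_max−F_min)/2 = 347 N; F_m = (F_max+F_min)/2 = 663 N
τ_a = K_W·8F_aD/(πd³) = 1.2423 × 195.86 = 243.32 MPa
τ_m = K_s·8F_mD/(πd³) = 1.0803 × 374.23 = 404.28 MPa
Goodman: 1/n_f = τ_a/S_se + τ_m/S_su = 243.32/321 + 404.28/671 = 0.75800 + 0.60251 = 1.3605
n_f = 1/1.3605 = 0.735

0.735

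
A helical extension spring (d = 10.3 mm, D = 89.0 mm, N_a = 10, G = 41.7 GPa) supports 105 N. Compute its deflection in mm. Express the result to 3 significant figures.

12.6 mm

k = Gd⁴/(8D³N_a) = (41.7×10³)(10.3⁴)/(8·89.0³·10) = 8.3219 N/mm
δ = F/k = 105 / 8.3219 = 12.617 mm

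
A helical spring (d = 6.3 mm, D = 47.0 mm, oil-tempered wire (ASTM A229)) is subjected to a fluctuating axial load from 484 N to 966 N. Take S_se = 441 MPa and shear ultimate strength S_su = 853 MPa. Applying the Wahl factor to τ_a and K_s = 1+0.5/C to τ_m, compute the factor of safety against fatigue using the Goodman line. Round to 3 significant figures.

C = D/d = 47.0/6.3 = 7.4603; K_W = (4C−1)/(4C−4)+0.615/C = 1.1985; K_s = 1+0.5/C = 1.0670
F_a = (F_max−F_min)/2 = 241 N; F_m = (F_max+F_min)/2 = 725 N
τ_a = K_W·8F_aD/(πd³) = 1.1985 × 115.35 = 138.26 MPa
τ_m = K_s·8F_mD/(πd³) = 1.0670 × 347.02 = 370.28 MPa
Goodman: 1/n_f = τ_a/S_se + τ_m/S_su = 138.26/441 + 370.28/853 = 0.31350 + 0.43409 = 0.74759
n_f = 1/0.74759 = 1.338

1.34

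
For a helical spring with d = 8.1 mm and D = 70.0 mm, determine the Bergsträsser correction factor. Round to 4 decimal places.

1.1584

C = D/d = 70.0/8.1 = 8.6420
K_B = (4C+2)/(4C−3) = 36.568/31.568 = 1.1584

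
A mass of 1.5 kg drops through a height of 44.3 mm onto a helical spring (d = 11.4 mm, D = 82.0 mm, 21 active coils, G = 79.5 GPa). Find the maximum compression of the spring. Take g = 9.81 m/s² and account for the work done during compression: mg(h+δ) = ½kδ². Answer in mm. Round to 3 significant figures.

10.6 mm

k = Gd⁴/(8D³N_a) = (79.5×10³)(11.4⁴)/(8·82.0³·21) = 14.496 N/mm
W = mg = 1.5 × 9.81 = 14.715 N
½kδ² − Wδ − Wh = 0 → δ = (W + √(W² + 2kWh))/k
δ = (14.715 + √(216.53 + 18898.6))/14.496 = (14.715 + 138.26)/14.496 = 10.553 mm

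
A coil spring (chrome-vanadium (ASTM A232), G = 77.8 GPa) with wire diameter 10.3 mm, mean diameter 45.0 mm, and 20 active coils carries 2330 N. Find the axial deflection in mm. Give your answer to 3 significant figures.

38.8 mm

k = Gd⁴/(8D³N_a) = (77.8×10³)(10.3⁴)/(8·45.0³·20) = 60.058 N/mm
δ = F/k = 2330 / 60.058 = 38.796 mm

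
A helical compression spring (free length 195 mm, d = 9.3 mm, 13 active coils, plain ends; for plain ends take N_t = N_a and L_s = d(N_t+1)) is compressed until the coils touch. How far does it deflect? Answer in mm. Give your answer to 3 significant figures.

N_t = 13; L_s = 9.3·14 = 130.2 mm
δ_solid = L₀ − L_s = 195 − 130.2 = 64.8 mm

64.8 mm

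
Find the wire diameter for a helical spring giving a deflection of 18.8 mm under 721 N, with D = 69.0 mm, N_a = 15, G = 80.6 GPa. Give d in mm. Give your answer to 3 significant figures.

Required rate k = F/δ = 721/18.8 = 38.351 N/mm
d = (8D³N_a·k / G)^(1/4) = (8·69.0³·15·38.351 / (80.6×10³))^0.25
  = (18757)^0.25 = 11.7029 mm

11.7 mm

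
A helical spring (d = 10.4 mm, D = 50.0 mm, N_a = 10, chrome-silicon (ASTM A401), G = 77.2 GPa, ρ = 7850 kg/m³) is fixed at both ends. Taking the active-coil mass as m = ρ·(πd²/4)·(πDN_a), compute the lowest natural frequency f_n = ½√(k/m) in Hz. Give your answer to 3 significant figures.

147 Hz

k = Gd⁴/(8D³N_a) = (77.2×10³)(10.4⁴)/(8·50.0³·10) = 90.313 N/mm = 90313 N/m
Wire length L = πDN_a = π·50.0·10 = 1570.8 mm
m = ρ·(πd²/4)·L = 7850 × 84.949×10⁻⁶ m² × 1.5708 m = 1.0475 kg
f_n = ½√(k/m) = 0.5·√(90313/1.0475) = 0.5·√(86219) = 146.82 Hz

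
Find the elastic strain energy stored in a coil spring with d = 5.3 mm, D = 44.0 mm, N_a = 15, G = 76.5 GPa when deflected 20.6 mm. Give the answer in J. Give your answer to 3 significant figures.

k = Gd⁴/(8D³N_a) = (76.5×10³)(5.3⁴)/(8·44.0³·15) = 5.9051 N/mm
U = ½kδ² = 0.5 × 5.9051 × 20.6² = 1252.9 N·mm = 1.2529 J

1.25 J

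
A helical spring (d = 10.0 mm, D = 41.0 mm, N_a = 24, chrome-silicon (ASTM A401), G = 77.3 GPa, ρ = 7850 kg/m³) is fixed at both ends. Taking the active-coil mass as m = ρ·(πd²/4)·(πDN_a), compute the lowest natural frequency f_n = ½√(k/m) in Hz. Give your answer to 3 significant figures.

87.5 Hz

k = Gd⁴/(8D³N_a) = (77.3×10³)(10.0⁴)/(8·41.0³·24) = 58.415 N/mm = 58415 N/m
Wire length L = πDN_a = π·41.0·24 = 3091.3 mm
m = ρ·(πd²/4)·L = 7850 × 78.54×10⁻⁶ m² × 3.0913 m = 1.9059 kg
f_n = ½√(k/m) = 0.5·√(58415/1.9059) = 0.5·√(30649) = 87.535 Hz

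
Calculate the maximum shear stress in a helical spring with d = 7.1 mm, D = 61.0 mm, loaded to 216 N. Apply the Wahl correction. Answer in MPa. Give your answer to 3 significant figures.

Spring index C = D/d = 61.0/7.1 = 8.5915
K_W = (4C−1)/(4C−4) + 0.615/C = 33.366/30.366 + 0.0716 = 1.1704
τ₀ = 8FD/(πd³) = 8·216·61.0/(π·7.1³) = 105408/1124.4 = 93.745 MPa
τ_max = K·τ₀ = 1.1704 × 93.745 = 109.72 MPa

110 MPa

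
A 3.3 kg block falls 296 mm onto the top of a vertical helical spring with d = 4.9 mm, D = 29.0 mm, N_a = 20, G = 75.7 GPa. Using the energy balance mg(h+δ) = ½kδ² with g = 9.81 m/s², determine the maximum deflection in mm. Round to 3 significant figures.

k = Gd⁴/(8D³N_a) = (75.7×10³)(4.9⁴)/(8·29.0³·20) = 11.183 N/mm
W = mg = 3.3 × 9.81 = 32.373 N
½kδ² − Wδ − Wh = 0 → δ = (W + √(W² + 2kWh))/k
δ = (32.373 + √(1048 + 214324))/11.183 = (32.373 + 464.08)/11.183 = 44.393 mm

44.4 mm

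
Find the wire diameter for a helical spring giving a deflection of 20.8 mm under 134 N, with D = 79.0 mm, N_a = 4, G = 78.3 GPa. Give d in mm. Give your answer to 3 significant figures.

6.00 mm

Required rate k = F/δ = 134/20.8 = 6.4423 N/mm
d = (8D³N_a·k / G)^(1/4) = (8·79.0³·4·6.4423 / (78.3×10³))^0.25
  = (1298.1)^0.25 = 6.0024 mm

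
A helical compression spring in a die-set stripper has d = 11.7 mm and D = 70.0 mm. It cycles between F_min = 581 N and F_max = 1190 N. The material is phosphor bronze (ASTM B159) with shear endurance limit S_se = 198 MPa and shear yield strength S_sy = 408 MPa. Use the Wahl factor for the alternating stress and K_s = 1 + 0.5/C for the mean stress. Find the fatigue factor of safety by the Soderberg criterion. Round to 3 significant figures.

2.10

C = D/d = 70.0/11.7 = 5.9829; K_W = (4C−1)/(4C−4)+0.615/C = 1.2533; K_s = 1+0.5/C = 1.0836
F_a = (F_max−F_min)/2 = 304.5 N; F_m = (F_max+F_min)/2 = 885.5 N
τ_a = K_W·8F_aD/(πd³) = 1.2533 × 33.89 = 42.474 MPa
τ_m = K_s·8F_mD/(πd³) = 1.0836 × 98.553 = 106.79 MPa
Soderberg: 1/n_f = τ_a/S_se + τ_m/S_sy = 42.474/198 + 106.79/408 = 0.21452 + 0.26174 = 0.47625
n_f = 1/0.47625 = 2.1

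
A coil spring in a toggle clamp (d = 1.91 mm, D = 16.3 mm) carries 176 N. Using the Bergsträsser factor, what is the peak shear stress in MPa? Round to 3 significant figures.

1220 MPa

Spring index C = D/d = 16.3/1.91 = 8.5340
K_B = (4C+2)/(4C−3) = 36.136/31.136 = 1.1606
τ₀ = 8FD/(πd³) = 8·176·16.3/(π·1.91³) = 22950.4/21.89 = 1048.4 MPa
τ_max = K·τ₀ = 1.1606 × 1048.4 = 1216.8 MPa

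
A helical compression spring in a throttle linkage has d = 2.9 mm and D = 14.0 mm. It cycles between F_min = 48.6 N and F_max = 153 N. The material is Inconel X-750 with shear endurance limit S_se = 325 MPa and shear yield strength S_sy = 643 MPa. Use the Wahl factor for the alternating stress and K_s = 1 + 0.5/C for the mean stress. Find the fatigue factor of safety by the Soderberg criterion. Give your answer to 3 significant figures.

C = D/d = 14.0/2.9 = 4.8276; K_W = (4C−1)/(4C−4)+0.615/C = 1.3233; K_s = 1+0.5/C = 1.1036
F_a = (F_max−F_min)/2 = 52.2 N; F_m = (F_max+F_min)/2 = 100.8 N
τ_a = K_W·8F_aD/(πd³) = 1.3233 × 76.304 = 100.98 MPa
τ_m = K_s·8F_mD/(πd³) = 1.1036 × 147.34 = 162.61 MPa
Soderberg: 1/n_f = τ_a/S_se + τ_m/S_sy = 100.98/325 + 162.61/643 = 0.31069 + 0.25289 = 0.56358
n_f = 1/0.56358 = 1.774

1.77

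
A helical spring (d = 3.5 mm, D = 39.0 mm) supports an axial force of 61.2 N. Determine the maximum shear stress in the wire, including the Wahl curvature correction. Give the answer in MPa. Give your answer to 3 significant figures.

Spring index C = D/d = 39.0/3.5 = 11.1429
K_W = (4C−1)/(4C−4) + 0.615/C = 43.571/40.571 + 0.0552 = 1.1291
τ₀ = 8FD/(πd³) = 8·61.2·39.0/(π·3.5³) = 19094.4/134.7 = 141.76 MPa
τ_max = K·τ₀ = 1.1291 × 141.76 = 160.07 MPa

160 MPa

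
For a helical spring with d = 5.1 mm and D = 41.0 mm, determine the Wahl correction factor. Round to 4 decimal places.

C = D/d = 41.0/5.1 = 8.0392
K_W = (4C−1)/(4C−4) + 0.615/C = 31.157/28.157 + 0.0765 = 1.1830

1.1830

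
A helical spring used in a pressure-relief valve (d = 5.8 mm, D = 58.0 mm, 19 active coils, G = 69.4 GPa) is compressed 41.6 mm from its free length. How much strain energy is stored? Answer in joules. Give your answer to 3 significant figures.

k = Gd⁴/(8D³N_a) = (69.4×10³)(5.8⁴)/(8·58.0³·19) = 2.6482 N/mm
U = ½kδ² = 0.5 × 2.6482 × 41.6² = 2291.4 N·mm = 2.2914 J

2.29 J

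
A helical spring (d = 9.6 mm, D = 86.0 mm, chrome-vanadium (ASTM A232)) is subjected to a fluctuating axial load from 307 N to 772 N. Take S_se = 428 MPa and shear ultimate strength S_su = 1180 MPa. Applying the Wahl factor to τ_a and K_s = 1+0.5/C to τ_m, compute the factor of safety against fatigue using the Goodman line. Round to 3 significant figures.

C = D/d = 86.0/9.6 = 8.9583; K_W = (4C−1)/(4C−4)+0.615/C = 1.1629; K_s = 1+0.5/C = 1.0558
F_a = (F_max−F_min)/2 = 232.5 N; F_m = (F_max+F_min)/2 = 539.5 N
τ_a = K_W·8F_aD/(πd³) = 1.1629 × 57.55 = 66.925 MPa
τ_m = K_s·8F_mD/(πd³) = 1.0558 × 133.54 = 141 MPa
Goodman: 1/n_f = τ_a/S_se + τ_m/S_su = 66.925/428 + 141/1180 = 0.15637 + 0.11949 = 0.27585
n_f = 1/0.27585 = 3.625

3.63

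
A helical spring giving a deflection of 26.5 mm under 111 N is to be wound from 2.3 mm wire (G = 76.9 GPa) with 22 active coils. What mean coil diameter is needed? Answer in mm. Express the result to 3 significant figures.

Required rate k = F/δ = 111/26.5 = 4.1887 N/mm
D = (Gd⁴/(8N_a·k))^(1/3) = (76.9×10³·2.3⁴/(8·22·4.1887))^(1/3)
  = (2919.09)^(1/3) = 14.2917 mm

14.3 mm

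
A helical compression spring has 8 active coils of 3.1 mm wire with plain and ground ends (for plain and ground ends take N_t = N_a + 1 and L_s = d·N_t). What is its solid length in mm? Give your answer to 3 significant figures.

plain and ground ends: N_t = N_a + 1 = 8 + 1 = 9
L_s = d·N_t = 3.1 × 9 = 27.9 mm

27.9 mm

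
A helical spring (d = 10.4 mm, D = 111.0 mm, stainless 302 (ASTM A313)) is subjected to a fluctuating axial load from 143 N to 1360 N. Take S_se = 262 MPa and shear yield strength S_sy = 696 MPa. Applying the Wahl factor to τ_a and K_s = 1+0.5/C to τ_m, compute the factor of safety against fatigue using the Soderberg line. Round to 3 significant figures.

1.06

C = D/d = 111.0/10.4 = 10.6731; K_W = (4C−1)/(4C−4)+0.615/C = 1.1352; K_s = 1+0.5/C = 1.0468
F_a = (F_max−F_min)/2 = 608.5 N; F_m = (F_max+F_min)/2 = 751.5 N
τ_a = K_W·8F_aD/(πd³) = 1.1352 × 152.91 = 173.57 MPa
τ_m = K_s·8F_mD/(πd³) = 1.0468 × 188.84 = 197.69 MPa
Soderberg: 1/n_f = τ_a/S_se + τ_m/S_sy = 173.57/262 + 197.69/696 = 0.66249 + 0.28403 = 0.94652
n_f = 1/0.94652 = 1.057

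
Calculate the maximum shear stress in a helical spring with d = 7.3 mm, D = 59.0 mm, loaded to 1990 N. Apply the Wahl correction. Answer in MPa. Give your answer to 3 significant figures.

908 MPa

Spring index C = D/d = 59.0/7.3 = 8.0822
K_W = (4C−1)/(4C−4) + 0.615/C = 31.329/28.329 + 0.0761 = 1.1820
τ₀ = 8FD/(πd³) = 8·1990·59.0/(π·7.3³) = 939280/1222.1 = 768.56 MPa
τ_max = K·τ₀ = 1.1820 × 768.56 = 908.43 MPa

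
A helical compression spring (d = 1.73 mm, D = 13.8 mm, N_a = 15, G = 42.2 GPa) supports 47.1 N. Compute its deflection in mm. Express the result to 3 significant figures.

39.3 mm

k = Gd⁴/(8D³N_a) = (42.2×10³)(1.73⁴)/(8·13.8³·15) = 1.1986 N/mm
δ = F/k = 47.1 / 1.1986 = 39.295 mm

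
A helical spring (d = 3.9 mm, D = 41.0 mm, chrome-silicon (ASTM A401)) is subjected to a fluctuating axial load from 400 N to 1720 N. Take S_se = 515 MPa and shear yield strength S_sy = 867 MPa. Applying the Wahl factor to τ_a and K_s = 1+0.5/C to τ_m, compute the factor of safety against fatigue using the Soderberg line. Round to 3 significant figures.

0.207

C = D/d = 41.0/3.9 = 10.5128; K_W = (4C−1)/(4C−4)+0.615/C = 1.1373; K_s = 1+0.5/C = 1.0476
F_a = (F_max−F_min)/2 = 660 N; F_m = (F_max+F_min)/2 = 1060 N
τ_a = K_W·8F_aD/(πd³) = 1.1373 × 1161.6 = 1321.2 MPa
τ_m = K_s·8F_mD/(πd³) = 1.0476 × 1865.7 = 1954.4 MPa
Soderberg: 1/n_f = τ_a/S_se + τ_m/S_sy = 1321.2/515 + 1954.4/867 = 2.56541 + 2.25422 = 4.8196
n_f = 1/4.8196 = 0.2075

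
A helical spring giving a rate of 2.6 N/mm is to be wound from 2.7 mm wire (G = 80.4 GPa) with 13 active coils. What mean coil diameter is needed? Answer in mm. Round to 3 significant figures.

D = (Gd⁴/(8N_a·k))^(1/3) = (80.4×10³·2.7⁴/(8·13·2.6))^(1/3)
  = (15801.7)^(1/3) = 25.0939 mm

25.1 mm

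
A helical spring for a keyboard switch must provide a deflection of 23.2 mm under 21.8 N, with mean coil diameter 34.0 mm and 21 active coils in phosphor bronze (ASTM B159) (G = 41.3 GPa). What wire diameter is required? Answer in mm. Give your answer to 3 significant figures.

3.50 mm

Required rate k = F/δ = 21.8/23.2 = 0.93966 N/mm
d = (8D³N_a·k / G)^(1/4) = (8·34.0³·21·0.93966 / (41.3×10³))^0.25
  = (150.23)^0.25 = 3.5010 mm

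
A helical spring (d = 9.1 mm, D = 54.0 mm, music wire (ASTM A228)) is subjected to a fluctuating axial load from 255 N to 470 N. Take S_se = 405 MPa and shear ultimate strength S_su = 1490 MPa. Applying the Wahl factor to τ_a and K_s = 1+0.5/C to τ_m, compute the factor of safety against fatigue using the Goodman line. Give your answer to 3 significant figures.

9.18

C = D/d = 54.0/9.1 = 5.9341; K_W = (4C−1)/(4C−4)+0.615/C = 1.2556; K_s = 1+0.5/C = 1.0843
F_a = (F_max−F_min)/2 = 107.5 N; F_m = (F_max+F_min)/2 = 362.5 N
τ_a = K_W·8F_aD/(πd³) = 1.2556 × 19.616 = 24.631 MPa
τ_m = K_s·8F_mD/(πd³) = 1.0843 × 66.148 = 71.722 MPa
Goodman: 1/n_f = τ_a/S_se + τ_m/S_su = 24.631/405 + 71.722/1490 = 0.06082 + 0.04814 = 0.10895
n_f = 1/0.10895 = 9.178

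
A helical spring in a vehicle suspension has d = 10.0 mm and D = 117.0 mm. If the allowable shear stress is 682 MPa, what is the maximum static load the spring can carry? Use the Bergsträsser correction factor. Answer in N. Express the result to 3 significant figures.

2050 N

C = D/d = 117.0/10.0 = 11.7000
K_B = (4C+2)/(4C−3) = 48.800/43.800 = 1.1142
τ_max = K·8FD/(πd³) → F_max = τ_allow·πd³/(8DK)
F_max = 682·π·10.0³/(8·117.0·1.1142) = 2.1426e+06/1042.8 = 2054.5 N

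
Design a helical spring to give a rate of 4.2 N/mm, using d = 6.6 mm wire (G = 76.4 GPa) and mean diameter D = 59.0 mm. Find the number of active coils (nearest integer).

21

N_a = Gd⁴/(8D³k) = (76.4×10³ × 6.6⁴)/(8 × 59.0³ × 4.2)
    = 1.44967e+08 / 6.90073e+06 = 21.01 → 21 coils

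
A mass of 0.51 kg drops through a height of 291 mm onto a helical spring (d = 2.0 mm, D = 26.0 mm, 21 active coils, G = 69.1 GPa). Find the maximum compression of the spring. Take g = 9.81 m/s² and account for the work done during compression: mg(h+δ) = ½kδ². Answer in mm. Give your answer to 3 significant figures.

k = Gd⁴/(8D³N_a) = (69.1×10³)(2.0⁴)/(8·26.0³·21) = 0.37443 N/mm
W = mg = 0.51 × 9.81 = 5.0031 N
½kδ² − Wδ − Wh = 0 → δ = (W + √(W² + 2kWh))/k
δ = (5.0031 + √(25.031 + 1090.26))/0.37443 = (5.0031 + 33.396)/0.37443 = 102.55 mm

103 mm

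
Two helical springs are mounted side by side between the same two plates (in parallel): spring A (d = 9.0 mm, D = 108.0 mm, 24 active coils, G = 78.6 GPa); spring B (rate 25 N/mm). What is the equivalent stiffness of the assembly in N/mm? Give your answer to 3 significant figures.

k_A = Gd⁴/(8D³N_a) = (78.6×10³)(9.0⁴)/(8·108.0³·24) = 2.1322 N/mm
Parallel: k_eq = 2.1322 + 25 = 27.132 N/mm

27.1 N/mm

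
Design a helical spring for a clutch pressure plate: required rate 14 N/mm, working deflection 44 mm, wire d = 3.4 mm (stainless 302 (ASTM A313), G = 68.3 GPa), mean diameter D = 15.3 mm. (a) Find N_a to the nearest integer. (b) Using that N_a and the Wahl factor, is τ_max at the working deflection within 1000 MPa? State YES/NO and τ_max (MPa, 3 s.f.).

N_a = Gd⁴/(8D³k) = (68.3×10³)(3.4⁴)/(8·15.3³·14) = 22.75 → N_a = 23
Actual rate k = Gd⁴/(8D³·23) = 13.85 N/mm
Working load F = kδ = 13.85·44 = 609.39 N
C = 15.3/3.4 = 4.5000; K_W = (4C−1)/(4C−4)+0.615/C = 1.3510
τ_max = K_W·8FD/(πd³) = 1.3510·604.08 = 816.08 MPa
τ_max ≤ 1000 MPa → acceptable

(a) 23 coils; (b) YES, τ_max = 816 MPa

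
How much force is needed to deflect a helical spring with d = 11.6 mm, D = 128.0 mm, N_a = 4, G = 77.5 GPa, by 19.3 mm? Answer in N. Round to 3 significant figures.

404 N

k = Gd⁴/(8D³N_a) = (77.5×10³)(11.6⁴)/(8·128.0³·4) = 20.91 N/mm
F = k·δ = 20.91 × 19.3 = 403.56 N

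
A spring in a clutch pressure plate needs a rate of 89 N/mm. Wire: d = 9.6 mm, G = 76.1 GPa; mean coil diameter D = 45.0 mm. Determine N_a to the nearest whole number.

N_a = Gd⁴/(8D³k) = (76.1×10³ × 9.6⁴)/(8 × 45.0³ × 89)
    = 6.46353e+08 / 6.4881e+07 = 9.962 → 10 coils

10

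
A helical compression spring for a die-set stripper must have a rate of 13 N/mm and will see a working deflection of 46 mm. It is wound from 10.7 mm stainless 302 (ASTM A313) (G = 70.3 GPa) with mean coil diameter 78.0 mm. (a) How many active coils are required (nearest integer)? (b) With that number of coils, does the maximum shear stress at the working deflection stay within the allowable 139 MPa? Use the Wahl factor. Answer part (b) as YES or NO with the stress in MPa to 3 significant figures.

N_a = Gd⁴/(8D³k) = (70.3×10³)(10.7⁴)/(8·78.0³·13) = 18.67 → N_a = 19
Actual rate k = Gd⁴/(8D³·19) = 12.775 N/mm
Working load F = kδ = 12.775·46 = 587.65 N
C = 78.0/10.7 = 7.2897; K_W = (4C−1)/(4C−4)+0.615/C = 1.2036
τ_max = K_W·8FD/(πd³) = 1.2036·95.281 = 114.68 MPa
τ_max ≤ 139 MPa → acceptable

(a) 19 coils; (b) YES, τ_max = 115 MPa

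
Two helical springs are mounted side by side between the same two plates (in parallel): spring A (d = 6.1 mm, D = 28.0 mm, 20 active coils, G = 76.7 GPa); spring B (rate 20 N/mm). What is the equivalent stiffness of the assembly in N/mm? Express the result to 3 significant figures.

50.2 N/mm

k_A = Gd⁴/(8D³N_a) = (76.7×10³)(6.1⁴)/(8·28.0³·20) = 30.236 N/mm
Parallel: k_eq = 30.236 + 20 = 50.236 N/mm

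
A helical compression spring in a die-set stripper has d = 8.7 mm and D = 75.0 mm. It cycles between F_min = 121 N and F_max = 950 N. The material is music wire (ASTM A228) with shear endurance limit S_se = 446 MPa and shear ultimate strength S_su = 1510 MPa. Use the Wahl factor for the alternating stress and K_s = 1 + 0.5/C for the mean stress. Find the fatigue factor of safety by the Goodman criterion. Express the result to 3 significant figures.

C = D/d = 75.0/8.7 = 8.6207; K_W = (4C−1)/(4C−4)+0.615/C = 1.1698; K_s = 1+0.5/C = 1.0580
F_a = (F_max−F_min)/2 = 414.5 N; F_m = (F_max+F_min)/2 = 535.5 N
τ_a = K_W·8F_aD/(πd³) = 1.1698 × 120.22 = 140.63 MPa
τ_m = K_s·8F_mD/(πd³) = 1.0580 × 155.31 = 164.32 MPa
Goodman: 1/n_f = τ_a/S_se + τ_m/S_su = 140.63/446 + 164.32/1510 = 0.31530 + 0.10882 = 0.42412
n_f = 1/0.42412 = 2.358

2.36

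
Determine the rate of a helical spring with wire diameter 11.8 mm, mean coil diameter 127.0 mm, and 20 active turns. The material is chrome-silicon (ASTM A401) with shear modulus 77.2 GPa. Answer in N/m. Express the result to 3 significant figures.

k = Gd⁴/(8D³N_a) = (77.2×10³ × 11.8⁴) / (8 × 127.0³ × 20)
  = 1.49674e+09 / 3.27741e+08 = 4.5668 N/mm = 4566.8 N/m

4570 N/m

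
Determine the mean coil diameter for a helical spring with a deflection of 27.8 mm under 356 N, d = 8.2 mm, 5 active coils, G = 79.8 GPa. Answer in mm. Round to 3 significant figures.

89.0 mm

Required rate k = F/δ = 356/27.8 = 12.806 N/mm
D = (Gd⁴/(8N_a·k))^(1/3) = (79.8×10³·8.2⁴/(8·5·12.806))^(1/3)
  = (704357)^(1/3) = 88.9743 mm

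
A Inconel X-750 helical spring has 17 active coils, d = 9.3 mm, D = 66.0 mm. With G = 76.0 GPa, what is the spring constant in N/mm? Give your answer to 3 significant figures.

14.5 N/mm

k = Gd⁴/(8D³N_a) = (76.0×10³ × 9.3⁴) / (8 × 66.0³ × 17)
  = 5.6852e+08 / 3.90995e+07 = 14.54 N/mm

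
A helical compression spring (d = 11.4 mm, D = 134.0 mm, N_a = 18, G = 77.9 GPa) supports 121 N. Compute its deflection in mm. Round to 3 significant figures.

31.9 mm

k = Gd⁴/(8D³N_a) = (77.9×10³)(11.4⁴)/(8·134.0³·18) = 3.7973 N/mm
δ = F/k = 121 / 3.7973 = 31.864 mm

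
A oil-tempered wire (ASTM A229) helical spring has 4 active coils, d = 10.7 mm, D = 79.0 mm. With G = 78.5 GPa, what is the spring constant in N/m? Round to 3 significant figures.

65200 N/m

k = Gd⁴/(8D³N_a) = (78.5×10³ × 10.7⁴) / (8 × 79.0³ × 4)
  = 1.02897e+09 / 1.57772e+07 = 65.219 N/mm = 65219 N/m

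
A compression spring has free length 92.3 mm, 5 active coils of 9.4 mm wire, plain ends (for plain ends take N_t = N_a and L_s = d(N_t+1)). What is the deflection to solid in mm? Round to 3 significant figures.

35.9 mm

N_t = 5; L_s = 9.4·6 = 56.4 mm
δ_solid = L₀ − L_s = 92.3 − 56.4 = 35.9 mm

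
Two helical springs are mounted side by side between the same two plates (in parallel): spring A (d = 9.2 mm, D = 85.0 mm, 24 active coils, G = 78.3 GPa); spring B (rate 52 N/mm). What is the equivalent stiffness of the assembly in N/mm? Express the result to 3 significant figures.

k_A = Gd⁴/(8D³N_a) = (78.3×10³)(9.2⁴)/(8·85.0³·24) = 4.7572 N/mm
Parallel: k_eq = 4.7572 + 52 = 56.757 N/mm

56.8 N/mm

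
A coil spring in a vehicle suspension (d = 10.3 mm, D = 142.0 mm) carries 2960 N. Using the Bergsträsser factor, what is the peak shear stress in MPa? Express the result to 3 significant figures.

1070 MPa

Spring index C = D/d = 142.0/10.3 = 13.7864
K_B = (4C+2)/(4C−3) = 57.146/52.146 = 1.0959
τ₀ = 8FD/(πd³) = 8·2960·142.0/(π·10.3³) = 3.36256e+06/3432.9 = 979.51 MPa
τ_max = K·τ₀ = 1.0959 × 979.51 = 1073.4 MPa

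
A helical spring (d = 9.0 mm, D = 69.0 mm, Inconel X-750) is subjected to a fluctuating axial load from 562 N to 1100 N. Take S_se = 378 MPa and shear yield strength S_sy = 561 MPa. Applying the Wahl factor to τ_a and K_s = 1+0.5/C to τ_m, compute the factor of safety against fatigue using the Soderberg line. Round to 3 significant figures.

1.71

C = D/d = 69.0/9.0 = 7.6667; K_W = (4C−1)/(4C−4)+0.615/C = 1.1927; K_s = 1+0.5/C = 1.0652
F_a = (F_max−F_min)/2 = 269 N; F_m = (F_max+F_min)/2 = 831 N
τ_a = K_W·8F_aD/(πd³) = 1.1927 × 64.836 = 77.331 MPa
τ_m = K_s·8F_mD/(πd³) = 1.0652 × 200.29 = 213.35 MPa
Soderberg: 1/n_f = τ_a/S_se + τ_m/S_sy = 77.331/378 + 213.35/561 = 0.20458 + 0.38031 = 0.58489
n_f = 1/0.58489 = 1.71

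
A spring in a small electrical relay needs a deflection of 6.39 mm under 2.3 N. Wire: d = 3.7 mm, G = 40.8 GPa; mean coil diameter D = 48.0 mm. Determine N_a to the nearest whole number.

24

Required rate k = F/δ = 2.3/6.39 = 0.35994 N/mm
N_a = Gd⁴/(8D³k) = (40.8×10³ × 3.7⁴)/(8 × 48.0³ × 0.35994)
    = 7.64658e+06 / 318450 = 24.01 → 24 coils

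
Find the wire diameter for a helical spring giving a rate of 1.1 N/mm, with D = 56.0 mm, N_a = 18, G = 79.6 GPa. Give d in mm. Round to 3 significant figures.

d = (8D³N_a·k / G)^(1/4) = (8·56.0³·18·1.1 / (79.6×10³))^0.25
  = (349.47)^0.25 = 4.3237 mm

4.32 mm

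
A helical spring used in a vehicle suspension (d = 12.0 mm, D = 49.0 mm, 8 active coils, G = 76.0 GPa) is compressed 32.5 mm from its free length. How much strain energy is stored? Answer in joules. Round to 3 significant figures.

111 J

k = Gd⁴/(8D³N_a) = (76.0×10³)(12.0⁴)/(8·49.0³·8) = 209.3 N/mm
U = ½kδ² = 0.5 × 209.3 × 32.5² = 1.1054e+05 N·mm = 110.54 J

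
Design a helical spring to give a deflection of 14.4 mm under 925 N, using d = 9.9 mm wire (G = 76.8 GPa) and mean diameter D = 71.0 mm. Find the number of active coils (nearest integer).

4

Required rate k = F/δ = 925/14.4 = 64.236 N/mm
N_a = Gd⁴/(8D³k) = (76.8×10³ × 9.9⁴)/(8 × 71.0³ × 64.236)
    = 7.37738e+08 / 1.83926e+08 = 4.011 → 4 coils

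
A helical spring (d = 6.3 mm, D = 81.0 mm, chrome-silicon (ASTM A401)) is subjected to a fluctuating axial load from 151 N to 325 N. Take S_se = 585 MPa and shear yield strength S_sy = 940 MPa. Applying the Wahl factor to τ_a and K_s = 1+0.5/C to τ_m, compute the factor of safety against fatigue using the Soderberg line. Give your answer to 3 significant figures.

2.83

C = D/d = 81.0/6.3 = 12.8571; K_W = (4C−1)/(4C−4)+0.615/C = 1.1111; K_s = 1+0.5/C = 1.0389
F_a = (F_max−F_min)/2 = 87 N; F_m = (F_max+F_min)/2 = 238 N
τ_a = K_W·8F_aD/(πd³) = 1.1111 × 71.767 = 79.739 MPa
τ_m = K_s·8F_mD/(πd³) = 1.0389 × 196.33 = 203.96 MPa
Soderberg: 1/n_f = τ_a/S_se + τ_m/S_sy = 79.739/585 + 203.96/940 = 0.13631 + 0.21698 = 0.35329
n_f = 1/0.35329 = 2.831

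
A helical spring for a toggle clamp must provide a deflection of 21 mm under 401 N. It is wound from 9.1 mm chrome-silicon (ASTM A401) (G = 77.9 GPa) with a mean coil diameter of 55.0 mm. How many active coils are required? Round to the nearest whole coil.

21

Required rate k = F/δ = 401/21 = 19.095 N/mm
N_a = Gd⁴/(8D³k) = (77.9×10³ × 9.1⁴)/(8 × 55.0³ × 19.095)
    = 5.34199e+08 / 2.54158e+07 = 21.02 → 21 coils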